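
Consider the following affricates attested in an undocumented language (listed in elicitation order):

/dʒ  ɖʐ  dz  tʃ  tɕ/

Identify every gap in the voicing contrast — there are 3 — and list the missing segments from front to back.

Voiceless: /tʃ/ (postalveolar), /tɕ/ (alveolo-palatal).
Voiced: /dz/ (alveolar), /dʒ/ (postalveolar), /ɖʐ/ (retroflex).
Gaps, from front to back: alveolar lacks voiceless (/ts/); retroflex lacks voiceless (/ʈʂ/); alveolo-palatal lacks voiced (/dʑ/).

/ts/, /ʈʂ/, /dʑ/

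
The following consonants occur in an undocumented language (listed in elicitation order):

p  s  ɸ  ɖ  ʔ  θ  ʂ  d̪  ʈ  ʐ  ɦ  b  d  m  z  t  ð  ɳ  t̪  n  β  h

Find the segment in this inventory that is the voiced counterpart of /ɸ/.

/ɸ/ is a voiceless bilabial fricative.
The voiced counterpart is a voiced bilabial fricative — in this inventory, /β/.

/β/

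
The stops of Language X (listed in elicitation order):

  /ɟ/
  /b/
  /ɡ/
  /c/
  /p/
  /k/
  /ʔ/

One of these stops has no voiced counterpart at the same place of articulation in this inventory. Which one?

Bilabial: /p/ ~ /b/
Palatal: /c/ ~ /ɟ/
Velar: /k/ ~ /ɡ/
Glottal: only /ʔ/ (voiceless); no voiced partner.
So /ʔ/ is the unpaired segment.

/ʔ/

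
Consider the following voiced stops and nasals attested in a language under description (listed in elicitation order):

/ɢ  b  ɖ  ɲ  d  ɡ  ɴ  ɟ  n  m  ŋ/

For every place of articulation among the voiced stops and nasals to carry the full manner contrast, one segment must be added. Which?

/ɳ/

place of articulation  oral stop  nasal   
bilabial          b         m       
alveolar          d         n       
retroflex         ɖ         —       
palatal           ɟ         ɲ       
velar             ɡ         ŋ       
uvular            ɢ         ɴ       
The retroflex row has no nasal member, so the gap is the retroflex nasal /ɳ/.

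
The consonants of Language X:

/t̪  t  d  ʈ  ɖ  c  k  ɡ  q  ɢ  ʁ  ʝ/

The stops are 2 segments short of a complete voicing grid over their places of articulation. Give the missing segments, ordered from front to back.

/d̪/, /ɟ/

dental: voiceless /t̪/, voiced —.
alveolar: voiceless /t/, voiced /d/.
retroflex: voiceless /ʈ/, voiced /ɖ/.
palatal: voiceless /c/, voiced —.
velar: voiceless /k/, voiced /ɡ/.
uvular: voiceless /q/, voiced /ɢ/.
Gaps, from front to back: dental lacks voiced (/d̪/); palatal lacks voiced (/ɟ/).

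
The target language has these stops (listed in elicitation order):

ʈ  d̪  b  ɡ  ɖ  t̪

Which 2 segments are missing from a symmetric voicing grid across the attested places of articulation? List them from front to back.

/p/, /k/

Voiceless: /t̪/ (dental), /ʈ/ (retroflex).
Voiced: /b/ (bilabial), /d̪/ (dental), /ɖ/ (retroflex), /ɡ/ (velar).
Gaps, from front to back: bilabial lacks voiceless (/p/); velar lacks voiceless (/k/).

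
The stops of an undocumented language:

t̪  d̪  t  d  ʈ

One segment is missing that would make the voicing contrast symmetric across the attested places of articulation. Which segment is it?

Voiceless: /t̪/ (dental), /t/ (alveolar), /ʈ/ (retroflex).
Voiced: /d̪/ (dental), /d/ (alveolar).
The retroflex row has no voiced member, so the gap is the voiced retroflex stop /ɖ/.

/ɖ/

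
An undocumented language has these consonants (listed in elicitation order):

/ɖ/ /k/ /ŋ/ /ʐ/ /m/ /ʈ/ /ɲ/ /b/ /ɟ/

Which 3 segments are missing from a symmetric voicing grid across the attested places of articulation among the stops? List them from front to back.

/p/, /c/, /ɡ/

place of articulation  voiceless  voiced  
bilabial          —         b       
retroflex         ʈ         ɖ       
palatal           —         ɟ       
velar             k         —       
Gaps, from front to back: bilabial lacks voiceless (/p/); palatal lacks voiceless (/c/); velar lacks voiced (/ɡ/).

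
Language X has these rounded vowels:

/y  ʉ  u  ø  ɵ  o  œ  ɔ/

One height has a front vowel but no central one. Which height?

Front: /y/ (high), /ø/ (high-mid), /œ/ (low-mid).
Central: /ʉ/ (high), /ɵ/ (high-mid).
Back: /u/ (high), /o/ (high-mid), /ɔ/ (low-mid).
Every height has a central member except low-mid, where /ɞ/ would be expected.

low-mid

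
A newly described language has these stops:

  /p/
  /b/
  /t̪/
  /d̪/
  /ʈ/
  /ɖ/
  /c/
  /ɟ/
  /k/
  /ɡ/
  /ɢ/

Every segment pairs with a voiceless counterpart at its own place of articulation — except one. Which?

/ɢ/

Bilabial: /p/ ~ /b/
Dental: /t̪/ ~ /d̪/
Retroflex: /ʈ/ ~ /ɖ/
Palatal: /c/ ~ /ɟ/
Velar: /k/ ~ /ɡ/
Uvular: only /ɢ/ (voiced); no voiceless partner.
So /ɢ/ is the unpaired segment.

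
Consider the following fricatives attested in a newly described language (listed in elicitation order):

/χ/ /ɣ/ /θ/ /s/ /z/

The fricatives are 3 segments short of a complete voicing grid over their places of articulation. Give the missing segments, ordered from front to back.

Voiceless: /θ/ (dental), /s/ (alveolar), /χ/ (uvular).
Voiced: /z/ (alveolar), /ɣ/ (velar).
Gaps, from front to back: dental lacks voiced (/ð/); velar lacks voiceless (/x/); uvular lacks voiced (/ʁ/).

/ð/, /x/, /ʁ/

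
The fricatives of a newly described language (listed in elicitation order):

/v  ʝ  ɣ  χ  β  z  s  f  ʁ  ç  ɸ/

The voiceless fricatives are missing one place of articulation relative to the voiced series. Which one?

bilabial: voiceless /ɸ/, voiced /β/.
labiodental: voiceless /f/, voiced /v/.
alveolar: voiceless /s/, voiced /z/.
palatal: voiceless /ç/, voiced /ʝ/.
velar: voiceless —, voiced /ɣ/.
uvular: voiceless /χ/, voiced /ʁ/.
Every place of articulation has a voiceless member except velar, where /x/ would be expected.

velar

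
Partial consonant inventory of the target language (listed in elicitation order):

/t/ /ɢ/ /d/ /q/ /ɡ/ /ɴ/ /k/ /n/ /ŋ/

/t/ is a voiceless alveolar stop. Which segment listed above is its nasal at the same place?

/n/

The nasal at the same place is an alveolar nasal — in this inventory, /n/.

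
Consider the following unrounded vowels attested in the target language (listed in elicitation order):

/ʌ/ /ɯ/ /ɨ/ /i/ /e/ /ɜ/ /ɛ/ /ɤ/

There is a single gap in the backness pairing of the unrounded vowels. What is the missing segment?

/ɘ/

high: front /i/, central /ɨ/, back /ɯ/.
high-mid: front /e/, central —, back /ɤ/.
low-mid: front /ɛ/, central /ɜ/, back /ʌ/.
The high-mid row has no central member, so the gap is the high-mid central unrounded vowel /ɘ/.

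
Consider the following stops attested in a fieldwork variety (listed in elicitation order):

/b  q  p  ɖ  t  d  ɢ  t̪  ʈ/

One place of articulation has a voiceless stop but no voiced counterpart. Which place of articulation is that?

place of articulation  voiceless  voiced  
bilabial          p         b       
dental            t̪        —       
alveolar          t         d       
retroflex         ʈ         ɖ       
uvular            q         ɢ       
Every place of articulation has a voiced member except dental, where /d̪/ would be expected.

dental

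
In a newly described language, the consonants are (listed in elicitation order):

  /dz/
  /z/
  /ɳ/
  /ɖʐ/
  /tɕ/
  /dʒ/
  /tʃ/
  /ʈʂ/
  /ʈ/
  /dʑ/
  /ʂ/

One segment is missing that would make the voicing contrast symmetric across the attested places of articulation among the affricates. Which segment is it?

place of articulation  voiceless  voiced  
alveolar          —         dz      
postalveolar      tʃ        dʒ      
retroflex         ʈʂ        ɖʐ      
alveolo-palatal   tɕ        dʑ      
The alveolar row has no voiceless member, so the gap is the voiceless alveolar affricate /ts/.

/ts/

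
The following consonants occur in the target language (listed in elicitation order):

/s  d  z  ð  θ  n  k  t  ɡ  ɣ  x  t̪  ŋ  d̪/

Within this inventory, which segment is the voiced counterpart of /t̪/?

/t̪/ is a voiceless dental stop.
The voiced counterpart is a voiced dental stop — in this inventory, /d̪/.

/d̪/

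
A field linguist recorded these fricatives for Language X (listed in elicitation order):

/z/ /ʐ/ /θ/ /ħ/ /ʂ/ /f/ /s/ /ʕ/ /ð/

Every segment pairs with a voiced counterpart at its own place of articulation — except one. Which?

/f/

Dental: /θ/ ~ /ð/
Alveolar: /s/ ~ /z/
Retroflex: /ʂ/ ~ /ʐ/
Pharyngeal: /ħ/ ~ /ʕ/
Labiodental: only /f/ (voiceless); no voiced partner.
So /f/ is the unpaired segment.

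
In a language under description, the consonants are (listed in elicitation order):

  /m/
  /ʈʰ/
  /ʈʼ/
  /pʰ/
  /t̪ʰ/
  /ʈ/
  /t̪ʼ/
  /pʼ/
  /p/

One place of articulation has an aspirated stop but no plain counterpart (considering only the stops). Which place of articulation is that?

Plain: /p/ (bilabial), /ʈ/ (retroflex).
Aspirated: /pʰ/ (bilabial), /t̪ʰ/ (dental), /ʈʰ/ (retroflex).
Ejective: /pʼ/ (bilabial), /t̪ʼ/ (dental), /ʈʼ/ (retroflex).
Every place of articulation has a plain member except dental, where /t̪/ would be expected.

dental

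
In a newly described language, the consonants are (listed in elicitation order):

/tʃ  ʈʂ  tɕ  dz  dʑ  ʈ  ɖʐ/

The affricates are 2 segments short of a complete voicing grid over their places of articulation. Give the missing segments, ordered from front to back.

place of articulation  voiceless  voiced  
alveolar          —         dz      
postalveolar      tʃ        —       
retroflex         ʈʂ        ɖʐ      
alveolo-palatal   tɕ        dʑ      
Gaps, from front to back: alveolar lacks voiceless (/ts/); postalveolar lacks voiced (/dʒ/).

/ts/, /dʒ/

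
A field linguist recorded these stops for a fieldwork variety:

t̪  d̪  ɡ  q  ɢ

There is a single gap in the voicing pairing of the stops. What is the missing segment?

Voiceless: /t̪/ (dental), /q/ (uvular).
Voiced: /d̪/ (dental), /ɡ/ (velar), /ɢ/ (uvular).
The velar row has no voiceless member, so the gap is the voiceless velar stop /k/.

/k/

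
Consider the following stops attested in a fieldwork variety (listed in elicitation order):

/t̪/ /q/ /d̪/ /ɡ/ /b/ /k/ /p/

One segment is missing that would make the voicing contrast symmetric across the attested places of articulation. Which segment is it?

bilabial: voiceless /p/, voiced /b/.
dental: voiceless /t̪/, voiced /d̪/.
velar: voiceless /k/, voiced /ɡ/.
uvular: voiceless /q/, voiced —.
The uvular row has no voiced member, so the gap is the voiced uvular stop /ɢ/.

/ɢ/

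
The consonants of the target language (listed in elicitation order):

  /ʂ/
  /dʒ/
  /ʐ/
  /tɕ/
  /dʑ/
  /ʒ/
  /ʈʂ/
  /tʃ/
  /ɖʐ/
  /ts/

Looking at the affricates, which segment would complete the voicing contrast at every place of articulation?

alveolar: voiceless /ts/, voiced —.
postalveolar: voiceless /tʃ/, voiced /dʒ/.
retroflex: voiceless /ʈʂ/, voiced /ɖʐ/.
alveolo-palatal: voiceless /tɕ/, voiced /dʑ/.
The alveolar row has no voiced member, so the gap is the voiced alveolar affricate /dz/.

/dz/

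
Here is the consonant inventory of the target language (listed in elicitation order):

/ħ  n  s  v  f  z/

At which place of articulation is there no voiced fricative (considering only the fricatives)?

labiodental: voiceless /f/, voiced /v/.
alveolar: voiceless /s/, voiced /z/.
pharyngeal: voiceless /ħ/, voiced —.
Every place of articulation has a voiced member except pharyngeal, where /ʕ/ would be expected.

pharyngeal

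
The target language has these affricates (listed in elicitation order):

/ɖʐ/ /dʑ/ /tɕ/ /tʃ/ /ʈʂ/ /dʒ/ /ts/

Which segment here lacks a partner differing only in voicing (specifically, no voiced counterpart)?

/ts/

Postalveolar: /tʃ/ ~ /dʒ/
Retroflex: /ʈʂ/ ~ /ɖʐ/
Alveolo-palatal: /tɕ/ ~ /dʑ/
Alveolar: only /ts/ (voiceless); no voiced partner.
So /ts/ is the unpaired segment.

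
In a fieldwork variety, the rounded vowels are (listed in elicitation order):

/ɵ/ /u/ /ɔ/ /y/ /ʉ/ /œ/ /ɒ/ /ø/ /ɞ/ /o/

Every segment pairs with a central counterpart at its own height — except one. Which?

High: /y/ ~ /ʉ/ ~ /u/
High-mid: /ø/ ~ /ɵ/ ~ /o/
Low-mid: /œ/ ~ /ɞ/ ~ /ɔ/
Low: only /ɒ/ (back); no central partner.
So /ɒ/ is the unpaired segment.

/ɒ/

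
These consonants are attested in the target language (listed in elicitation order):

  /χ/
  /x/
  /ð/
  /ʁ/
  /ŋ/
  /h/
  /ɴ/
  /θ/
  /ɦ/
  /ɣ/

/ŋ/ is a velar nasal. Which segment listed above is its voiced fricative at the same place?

/ɣ/

The voiced fricative at the same place is a voiced velar fricative — in this inventory, /ɣ/.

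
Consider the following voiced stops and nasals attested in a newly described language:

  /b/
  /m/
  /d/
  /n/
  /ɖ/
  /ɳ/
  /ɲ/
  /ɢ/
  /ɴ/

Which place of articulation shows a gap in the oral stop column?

place of articulation  oral stop  nasal   
bilabial          b         m       
alveolar          d         n       
retroflex         ɖ         ɳ       
palatal           —         ɲ       
uvular            ɢ         ɴ       
Every place of articulation has an oral stop member except palatal, where /ɟ/ would be expected.

palatal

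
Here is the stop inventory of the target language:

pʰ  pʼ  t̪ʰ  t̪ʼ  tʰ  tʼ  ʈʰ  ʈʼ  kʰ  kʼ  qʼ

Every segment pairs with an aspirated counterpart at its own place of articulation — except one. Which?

Bilabial: /pʰ/ ~ /pʼ/
Dental: /t̪ʰ/ ~ /t̪ʼ/
Alveolar: /tʰ/ ~ /tʼ/
Retroflex: /ʈʰ/ ~ /ʈʼ/
Velar: /kʰ/ ~ /kʼ/
Uvular: only /qʼ/ (ejective); no aspirated partner.
So /qʼ/ is the unpaired segment.

/qʼ/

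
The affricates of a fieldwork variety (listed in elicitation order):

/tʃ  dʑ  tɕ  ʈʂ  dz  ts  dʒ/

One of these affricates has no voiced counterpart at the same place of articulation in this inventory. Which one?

Alveolar: /ts/ ~ /dz/
Postalveolar: /tʃ/ ~ /dʒ/
Alveolo-palatal: /tɕ/ ~ /dʑ/
Retroflex: only /ʈʂ/ (voiceless); no voiced partner.
So /ʈʂ/ is the unpaired segment.

/ʈʂ/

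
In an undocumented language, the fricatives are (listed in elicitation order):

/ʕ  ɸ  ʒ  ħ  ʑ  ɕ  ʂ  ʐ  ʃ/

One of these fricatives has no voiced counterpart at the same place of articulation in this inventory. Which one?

Postalveolar: /ʃ/ ~ /ʒ/
Retroflex: /ʂ/ ~ /ʐ/
Alveolo-palatal: /ɕ/ ~ /ʑ/
Pharyngeal: /ħ/ ~ /ʕ/
Bilabial: only /ɸ/ (voiceless); no voiced partner.
So /ɸ/ is the unpaired segment.

/ɸ/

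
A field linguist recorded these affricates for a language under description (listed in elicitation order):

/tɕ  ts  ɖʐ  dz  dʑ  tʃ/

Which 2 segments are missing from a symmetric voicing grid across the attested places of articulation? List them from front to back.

Voiceless: /ts/ (alveolar), /tʃ/ (postalveolar), /tɕ/ (alveolo-palatal).
Voiced: /dz/ (alveolar), /ɖʐ/ (retroflex), /dʑ/ (alveolo-palatal).
Gaps, from front to back: postalveolar lacks voiced (/dʒ/); retroflex lacks voiceless (/ʈʂ/).

/dʒ/, /ʈʂ/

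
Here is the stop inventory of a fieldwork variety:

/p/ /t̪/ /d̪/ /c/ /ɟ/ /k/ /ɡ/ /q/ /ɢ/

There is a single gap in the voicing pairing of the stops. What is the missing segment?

/b/

Voiceless: /p/ (bilabial), /t̪/ (dental), /c/ (palatal), /k/ (velar), /q/ (uvular).
Voiced: /d̪/ (dental), /ɟ/ (palatal), /ɡ/ (velar), /ɢ/ (uvular).
The bilabial row has no voiced member, so the gap is the voiced bilabial stop /b/.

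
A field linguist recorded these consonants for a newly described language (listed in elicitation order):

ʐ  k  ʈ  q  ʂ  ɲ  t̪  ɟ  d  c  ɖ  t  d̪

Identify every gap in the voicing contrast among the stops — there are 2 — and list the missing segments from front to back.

/ɡ/, /ɢ/

Voiceless: /t̪/ (dental), /t/ (alveolar), /ʈ/ (retroflex), /c/ (palatal), /k/ (velar), /q/ (uvular).
Voiced: /d̪/ (dental), /d/ (alveolar), /ɖ/ (retroflex), /ɟ/ (palatal).
Gaps, from front to back: velar lacks voiced (/ɡ/); uvular lacks voiced (/ɢ/).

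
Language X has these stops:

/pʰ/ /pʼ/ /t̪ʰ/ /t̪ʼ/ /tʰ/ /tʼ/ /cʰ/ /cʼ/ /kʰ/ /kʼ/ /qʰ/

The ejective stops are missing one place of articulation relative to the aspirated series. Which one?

uvular

Aspirated: /pʰ/ (bilabial), /t̪ʰ/ (dental), /tʰ/ (alveolar), /cʰ/ (palatal), /kʰ/ (velar), /qʰ/ (uvular).
Ejective: /pʼ/ (bilabial), /t̪ʼ/ (dental), /tʼ/ (alveolar), /cʼ/ (palatal), /kʼ/ (velar).
Every place of articulation has an ejective member except uvular, where /qʼ/ would be expected.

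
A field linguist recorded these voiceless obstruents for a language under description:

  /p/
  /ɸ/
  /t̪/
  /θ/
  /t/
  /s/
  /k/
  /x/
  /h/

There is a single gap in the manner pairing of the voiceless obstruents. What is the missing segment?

Stop: /p/ (bilabial), /t̪/ (dental), /t/ (alveolar), /k/ (velar).
Fricative: /ɸ/ (bilabial), /θ/ (dental), /s/ (alveolar), /x/ (velar), /h/ (glottal).
The glottal row has no stop member, so the gap is the glottal stop /ʔ/.

/ʔ/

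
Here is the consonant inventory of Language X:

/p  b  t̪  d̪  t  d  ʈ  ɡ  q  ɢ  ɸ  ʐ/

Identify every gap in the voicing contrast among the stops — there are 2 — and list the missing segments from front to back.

/ɖ/, /k/

bilabial: voiceless /p/, voiced /b/.
dental: voiceless /t̪/, voiced /d̪/.
alveolar: voiceless /t/, voiced /d/.
retroflex: voiceless /ʈ/, voiced —.
velar: voiceless —, voiced /ɡ/.
uvular: voiceless /q/, voiced /ɢ/.
Gaps, from front to back: retroflex lacks voiced (/ɖ/); velar lacks voiceless (/k/).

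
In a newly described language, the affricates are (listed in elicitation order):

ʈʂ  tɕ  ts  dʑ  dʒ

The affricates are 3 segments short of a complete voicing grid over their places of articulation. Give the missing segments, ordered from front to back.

Voiceless: /ts/ (alveolar), /ʈʂ/ (retroflex), /tɕ/ (alveolo-palatal).
Voiced: /dʒ/ (postalveolar), /dʑ/ (alveolo-palatal).
Gaps, from front to back: alveolar lacks voiced (/dz/); postalveolar lacks voiceless (/tʃ/); retroflex lacks voiced (/ɖʐ/).

/dz/, /tʃ/, /ɖʐ/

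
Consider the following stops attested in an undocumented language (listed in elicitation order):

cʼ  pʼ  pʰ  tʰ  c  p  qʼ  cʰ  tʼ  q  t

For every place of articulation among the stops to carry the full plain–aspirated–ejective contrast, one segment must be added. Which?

/qʰ/

bilabial: plain /p/, aspirated /pʰ/, ejective /pʼ/.
alveolar: plain /t/, aspirated /tʰ/, ejective /tʼ/.
palatal: plain /c/, aspirated /cʰ/, ejective /cʼ/.
uvular: plain /q/, aspirated —, ejective /qʼ/.
The uvular row has no aspirated member, so the gap is the aspirated uvular stop /qʰ/.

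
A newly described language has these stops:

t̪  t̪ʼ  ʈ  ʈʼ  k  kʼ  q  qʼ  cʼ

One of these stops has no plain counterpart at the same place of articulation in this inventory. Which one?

Dental: /t̪/ ~ /t̪ʼ/
Retroflex: /ʈ/ ~ /ʈʼ/
Velar: /k/ ~ /kʼ/
Uvular: /q/ ~ /qʼ/
Palatal: only /cʼ/ (ejective); no plain partner.
So /cʼ/ is the unpaired segment.

/cʼ/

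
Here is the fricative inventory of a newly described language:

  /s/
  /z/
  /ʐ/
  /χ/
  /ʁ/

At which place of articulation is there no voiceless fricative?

alveolar: voiceless /s/, voiced /z/.
retroflex: voiceless —, voiced /ʐ/.
uvular: voiceless /χ/, voiced /ʁ/.
Every place of articulation has a voiceless member except retroflex, where /ʂ/ would be expected.

retroflex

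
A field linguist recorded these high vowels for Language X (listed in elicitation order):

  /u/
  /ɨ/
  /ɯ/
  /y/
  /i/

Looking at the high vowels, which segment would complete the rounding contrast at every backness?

/ʉ/

Unrounded: /i/ (front), /ɨ/ (central), /ɯ/ (back).
Rounded: /y/ (front), /u/ (back).
The central row has no rounded member, so the gap is the central rounded vowel /ʉ/.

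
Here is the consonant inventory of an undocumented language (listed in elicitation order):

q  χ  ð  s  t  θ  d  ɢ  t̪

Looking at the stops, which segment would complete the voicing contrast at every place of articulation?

Voiceless: /t̪/ (dental), /t/ (alveolar), /q/ (uvular).
Voiced: /d/ (alveolar), /ɢ/ (uvular).
The dental row has no voiced member, so the gap is the voiced dental stop /d̪/.

/d̪/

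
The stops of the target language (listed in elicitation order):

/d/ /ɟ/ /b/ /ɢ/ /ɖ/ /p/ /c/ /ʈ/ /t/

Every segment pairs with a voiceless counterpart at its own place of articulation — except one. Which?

/ɢ/

Bilabial: /p/ ~ /b/
Alveolar: /t/ ~ /d/
Retroflex: /ʈ/ ~ /ɖ/
Palatal: /c/ ~ /ɟ/
Uvular: only /ɢ/ (voiced); no voiceless partner.
So /ɢ/ is the unpaired segment.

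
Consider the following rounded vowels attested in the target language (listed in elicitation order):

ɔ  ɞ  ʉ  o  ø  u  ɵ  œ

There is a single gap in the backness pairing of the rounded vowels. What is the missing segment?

/y/

high: front —, central /ʉ/, back /u/.
high-mid: front /ø/, central /ɵ/, back /o/.
low-mid: front /œ/, central /ɞ/, back /ɔ/.
The high row has no front member, so the gap is the high front rounded vowel /y/.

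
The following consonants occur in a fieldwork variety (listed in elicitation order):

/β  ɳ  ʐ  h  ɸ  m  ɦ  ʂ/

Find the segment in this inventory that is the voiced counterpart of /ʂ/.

/ʐ/

/ʂ/ is a voiceless retroflex fricative.
The voiced counterpart is a voiced retroflex fricative — in this inventory, /ʐ/.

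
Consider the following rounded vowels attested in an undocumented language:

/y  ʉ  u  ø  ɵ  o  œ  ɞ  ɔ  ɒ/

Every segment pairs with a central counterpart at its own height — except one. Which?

/ɒ/

High: /y/ ~ /ʉ/ ~ /u/
High-mid: /ø/ ~ /ɵ/ ~ /o/
Low-mid: /œ/ ~ /ɞ/ ~ /ɔ/
Low: only /ɒ/ (back); no central partner.
So /ɒ/ is the unpaired segment.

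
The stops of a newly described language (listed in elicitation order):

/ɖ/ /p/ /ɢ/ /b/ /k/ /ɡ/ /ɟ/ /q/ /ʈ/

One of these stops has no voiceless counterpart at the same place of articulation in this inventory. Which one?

Bilabial: /p/ ~ /b/
Retroflex: /ʈ/ ~ /ɖ/
Velar: /k/ ~ /ɡ/
Uvular: /q/ ~ /ɢ/
Palatal: only /ɟ/ (voiced); no voiceless partner.
So /ɟ/ is the unpaired segment.

/ɟ/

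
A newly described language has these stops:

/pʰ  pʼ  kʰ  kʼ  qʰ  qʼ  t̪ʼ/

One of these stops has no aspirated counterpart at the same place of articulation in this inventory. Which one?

Bilabial: /pʰ/ ~ /pʼ/
Velar: /kʰ/ ~ /kʼ/
Uvular: /qʰ/ ~ /qʼ/
Dental: only /t̪ʼ/ (ejective); no aspirated partner.
So /t̪ʼ/ is the unpaired segment.

/t̪ʼ/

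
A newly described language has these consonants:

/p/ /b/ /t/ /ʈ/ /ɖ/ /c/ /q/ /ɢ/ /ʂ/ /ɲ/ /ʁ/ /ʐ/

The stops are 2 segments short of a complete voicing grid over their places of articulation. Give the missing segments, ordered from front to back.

/d/, /ɟ/

bilabial: voiceless /p/, voiced /b/.
alveolar: voiceless /t/, voiced —.
retroflex: voiceless /ʈ/, voiced /ɖ/.
palatal: voiceless /c/, voiced —.
uvular: voiceless /q/, voiced /ɢ/.
Gaps, from front to back: alveolar lacks voiced (/d/); palatal lacks voiced (/ɟ/).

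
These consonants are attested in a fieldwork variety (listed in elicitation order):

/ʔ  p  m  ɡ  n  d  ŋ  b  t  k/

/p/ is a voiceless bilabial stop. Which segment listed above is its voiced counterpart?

/b/

The voiced counterpart is a voiced bilabial stop — in this inventory, /b/.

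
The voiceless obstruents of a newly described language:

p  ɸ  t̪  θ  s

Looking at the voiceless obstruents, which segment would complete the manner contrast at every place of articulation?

Stop: /p/ (bilabial), /t̪/ (dental).
Fricative: /ɸ/ (bilabial), /θ/ (dental), /s/ (alveolar).
The alveolar row has no stop member, so the gap is the alveolar stop /t/.

/t/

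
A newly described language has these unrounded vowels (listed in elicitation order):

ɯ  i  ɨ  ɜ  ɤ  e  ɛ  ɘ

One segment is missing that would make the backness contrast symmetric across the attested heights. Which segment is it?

Front: /i/ (high), /e/ (high-mid), /ɛ/ (low-mid).
Central: /ɨ/ (high), /ɘ/ (high-mid), /ɜ/ (low-mid).
Back: /ɯ/ (high), /ɤ/ (high-mid).
The low-mid row has no back member, so the gap is the low-mid back unrounded vowel /ʌ/.

/ʌ/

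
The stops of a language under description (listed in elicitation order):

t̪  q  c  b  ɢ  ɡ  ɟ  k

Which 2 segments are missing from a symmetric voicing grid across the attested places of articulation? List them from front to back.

/p/, /d̪/

bilabial: voiceless —, voiced /b/.
dental: voiceless /t̪/, voiced —.
palatal: voiceless /c/, voiced /ɟ/.
velar: voiceless /k/, voiced /ɡ/.
uvular: voiceless /q/, voiced /ɢ/.
Gaps, from front to back: bilabial lacks voiceless (/p/); dental lacks voiced (/d̪/).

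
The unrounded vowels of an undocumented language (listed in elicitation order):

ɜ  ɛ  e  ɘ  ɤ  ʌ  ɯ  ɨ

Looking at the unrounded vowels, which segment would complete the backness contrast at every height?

/i/

Front: /e/ (high-mid), /ɛ/ (low-mid).
Central: /ɨ/ (high), /ɘ/ (high-mid), /ɜ/ (low-mid).
Back: /ɯ/ (high), /ɤ/ (high-mid), /ʌ/ (low-mid).
The high row has no front member, so the gap is the high front unrounded vowel /i/.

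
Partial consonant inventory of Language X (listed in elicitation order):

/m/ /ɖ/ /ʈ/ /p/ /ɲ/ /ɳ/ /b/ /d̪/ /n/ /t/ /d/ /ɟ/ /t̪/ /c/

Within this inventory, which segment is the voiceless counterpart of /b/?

/b/ is a voiced bilabial stop.
The voiceless counterpart is a voiceless bilabial stop — in this inventory, /p/.

/p/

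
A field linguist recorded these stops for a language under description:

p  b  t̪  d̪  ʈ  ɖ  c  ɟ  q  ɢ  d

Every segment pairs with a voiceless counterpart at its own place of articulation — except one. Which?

/d/

Bilabial: /p/ ~ /b/
Dental: /t̪/ ~ /d̪/
Retroflex: /ʈ/ ~ /ɖ/
Palatal: /c/ ~ /ɟ/
Uvular: /q/ ~ /ɢ/
Alveolar: only /d/ (voiced); no voiceless partner.
So /d/ is the unpaired segment.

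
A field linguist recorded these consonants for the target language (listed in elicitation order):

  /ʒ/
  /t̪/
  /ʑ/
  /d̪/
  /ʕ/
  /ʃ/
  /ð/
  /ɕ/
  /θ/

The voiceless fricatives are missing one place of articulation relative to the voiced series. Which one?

place of articulation  voiceless  voiced  
dental            θ         ð       
postalveolar      ʃ         ʒ       
alveolo-palatal   ɕ         ʑ       
pharyngeal        —         ʕ       
Every place of articulation has a voiceless member except pharyngeal, where /ħ/ would be expected.

pharyngeal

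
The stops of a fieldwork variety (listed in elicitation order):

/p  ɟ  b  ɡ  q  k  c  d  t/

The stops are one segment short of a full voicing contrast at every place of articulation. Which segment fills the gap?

/ɢ/

Voiceless: /p/ (bilabial), /t/ (alveolar), /c/ (palatal), /k/ (velar), /q/ (uvular).
Voiced: /b/ (bilabial), /d/ (alveolar), /ɟ/ (palatal), /ɡ/ (velar).
The uvular row has no voiced member, so the gap is the voiced uvular stop /ɢ/.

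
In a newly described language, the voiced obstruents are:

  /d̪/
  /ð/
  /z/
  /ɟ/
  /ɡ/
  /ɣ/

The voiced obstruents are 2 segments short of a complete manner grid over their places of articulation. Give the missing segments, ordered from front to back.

/d/, /ʝ/

place of articulation  stop      fricative
dental            d̪        ð       
alveolar          —         z       
palatal           ɟ         —       
velar             ɡ         ɣ       
Gaps, from front to back: alveolar lacks stop (/d/); palatal lacks fricative (/ʝ/).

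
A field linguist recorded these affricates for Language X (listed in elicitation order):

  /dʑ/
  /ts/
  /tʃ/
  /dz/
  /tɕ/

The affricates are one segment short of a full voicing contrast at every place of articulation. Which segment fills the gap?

/dʒ/

place of articulation  voiceless  voiced  
alveolar          ts        dz      
postalveolar      tʃ        —       
alveolo-palatal   tɕ        dʑ      
The postalveolar row has no voiced member, so the gap is the voiced postalveolar affricate /dʒ/.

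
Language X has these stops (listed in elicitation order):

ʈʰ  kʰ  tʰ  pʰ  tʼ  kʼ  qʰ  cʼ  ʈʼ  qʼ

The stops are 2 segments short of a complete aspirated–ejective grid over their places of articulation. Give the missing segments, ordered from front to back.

bilabial: aspirated /pʰ/, ejective —.
alveolar: aspirated /tʰ/, ejective /tʼ/.
retroflex: aspirated /ʈʰ/, ejective /ʈʼ/.
palatal: aspirated —, ejective /cʼ/.
velar: aspirated /kʰ/, ejective /kʼ/.
uvular: aspirated /qʰ/, ejective /qʼ/.
Gaps, from front to back: bilabial lacks ejective (/pʼ/); palatal lacks aspirated (/cʰ/).

/pʼ/, /cʰ/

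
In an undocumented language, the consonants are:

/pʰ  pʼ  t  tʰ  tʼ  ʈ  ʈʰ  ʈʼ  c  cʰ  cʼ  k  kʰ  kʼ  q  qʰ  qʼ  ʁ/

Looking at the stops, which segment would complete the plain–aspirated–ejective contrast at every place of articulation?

bilabial: plain —, aspirated /pʰ/, ejective /pʼ/.
alveolar: plain /t/, aspirated /tʰ/, ejective /tʼ/.
retroflex: plain /ʈ/, aspirated /ʈʰ/, ejective /ʈʼ/.
palatal: plain /c/, aspirated /cʰ/, ejective /cʼ/.
velar: plain /k/, aspirated /kʰ/, ejective /kʼ/.
uvular: plain /q/, aspirated /qʰ/, ejective /qʼ/.
The bilabial row has no plain member, so the gap is the plain bilabial stop /p/.

/p/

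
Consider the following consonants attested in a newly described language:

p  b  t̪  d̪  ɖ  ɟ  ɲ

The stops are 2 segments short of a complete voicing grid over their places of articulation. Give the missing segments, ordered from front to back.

bilabial: voiceless /p/, voiced /b/.
dental: voiceless /t̪/, voiced /d̪/.
retroflex: voiceless —, voiced /ɖ/.
palatal: voiceless —, voiced /ɟ/.
Gaps, from front to back: retroflex lacks voiceless (/ʈ/); palatal lacks voiceless (/c/).

/ʈ/, /c/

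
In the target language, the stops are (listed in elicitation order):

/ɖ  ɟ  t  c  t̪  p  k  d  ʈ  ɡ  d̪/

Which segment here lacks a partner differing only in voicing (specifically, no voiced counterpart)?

/p/

Dental: /t̪/ ~ /d̪/
Alveolar: /t/ ~ /d/
Retroflex: /ʈ/ ~ /ɖ/
Palatal: /c/ ~ /ɟ/
Velar: /k/ ~ /ɡ/
Bilabial: only /p/ (voiceless); no voiced partner.
So /p/ is the unpaired segment.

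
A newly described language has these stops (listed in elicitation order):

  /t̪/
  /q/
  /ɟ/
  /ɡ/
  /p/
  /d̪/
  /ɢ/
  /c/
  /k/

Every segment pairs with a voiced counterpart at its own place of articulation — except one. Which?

Dental: /t̪/ ~ /d̪/
Palatal: /c/ ~ /ɟ/
Velar: /k/ ~ /ɡ/
Uvular: /q/ ~ /ɢ/
Bilabial: only /p/ (voiceless); no voiced partner.
So /p/ is the unpaired segment.

/p/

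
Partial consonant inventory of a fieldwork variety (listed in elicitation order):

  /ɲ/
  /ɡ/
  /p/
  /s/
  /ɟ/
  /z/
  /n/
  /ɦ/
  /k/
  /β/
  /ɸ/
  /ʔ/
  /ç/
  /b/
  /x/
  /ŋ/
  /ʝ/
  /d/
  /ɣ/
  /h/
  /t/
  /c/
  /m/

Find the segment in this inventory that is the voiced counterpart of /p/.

/p/ is a voiceless bilabial stop.
The voiced counterpart is a voiced bilabial stop — in this inventory, /b/.

/b/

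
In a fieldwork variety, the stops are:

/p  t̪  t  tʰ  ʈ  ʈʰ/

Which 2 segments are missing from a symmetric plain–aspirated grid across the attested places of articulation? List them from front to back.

place of articulation  plain     aspirated
bilabial          p         —       
dental            t̪        —       
alveolar          t         tʰ      
retroflex         ʈ         ʈʰ      
Gaps, from front to back: bilabial lacks aspirated (/pʰ/); dental lacks aspirated (/t̪ʰ/).

/pʰ/, /t̪ʰ/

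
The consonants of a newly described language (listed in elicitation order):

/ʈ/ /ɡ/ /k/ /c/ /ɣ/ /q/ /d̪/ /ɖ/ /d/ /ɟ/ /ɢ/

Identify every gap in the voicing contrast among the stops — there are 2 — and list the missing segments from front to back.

place of articulation  voiceless  voiced  
dental            —         d̪      
alveolar          —         d       
retroflex         ʈ         ɖ       
palatal           c         ɟ       
velar             k         ɡ       
uvular            q         ɢ       
Gaps, from front to back: dental lacks voiceless (/t̪/); alveolar lacks voiceless (/t/).

/t̪/, /t/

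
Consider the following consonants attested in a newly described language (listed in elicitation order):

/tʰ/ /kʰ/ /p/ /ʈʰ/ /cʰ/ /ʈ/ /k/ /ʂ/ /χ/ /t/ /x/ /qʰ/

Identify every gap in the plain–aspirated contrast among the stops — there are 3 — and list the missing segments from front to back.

Plain: /p/ (bilabial), /t/ (alveolar), /ʈ/ (retroflex), /k/ (velar).
Aspirated: /tʰ/ (alveolar), /ʈʰ/ (retroflex), /cʰ/ (palatal), /kʰ/ (velar), /qʰ/ (uvular).
Gaps, from front to back: bilabial lacks aspirated (/pʰ/); palatal lacks plain (/c/); uvular lacks plain (/q/).

/pʰ/, /c/, /q/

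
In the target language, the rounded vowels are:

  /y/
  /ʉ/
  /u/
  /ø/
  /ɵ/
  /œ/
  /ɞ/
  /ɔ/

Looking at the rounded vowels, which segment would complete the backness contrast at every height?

/o/

height            front     central   back    
high              y         ʉ         u       
high-mid          ø         ɵ         —       
low-mid           œ         ɞ         ɔ       
The high-mid row has no back member, so the gap is the high-mid back rounded vowel /o/.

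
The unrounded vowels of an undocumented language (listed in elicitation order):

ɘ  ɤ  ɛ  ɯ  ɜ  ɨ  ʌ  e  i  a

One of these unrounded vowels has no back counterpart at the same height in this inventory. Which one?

High: /i/ ~ /ɨ/ ~ /ɯ/
High-mid: /e/ ~ /ɘ/ ~ /ɤ/
Low-mid: /ɛ/ ~ /ɜ/ ~ /ʌ/
Low: only /a/ (front); no back partner.
So /a/ is the unpaired segment.

/a/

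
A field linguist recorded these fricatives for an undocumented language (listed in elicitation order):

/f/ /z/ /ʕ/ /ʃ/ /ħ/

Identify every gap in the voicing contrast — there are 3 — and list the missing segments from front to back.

place of articulation  voiceless  voiced  
labiodental       f         —       
alveolar          —         z       
postalveolar      ʃ         —       
pharyngeal        ħ         ʕ       
Gaps, from front to back: labiodental lacks voiced (/v/); alveolar lacks voiceless (/s/); postalveolar lacks voiced (/ʒ/).

/v/, /s/, /ʒ/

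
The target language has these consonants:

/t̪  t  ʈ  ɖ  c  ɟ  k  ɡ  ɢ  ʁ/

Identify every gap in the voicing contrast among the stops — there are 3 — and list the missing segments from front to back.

/d̪/, /d/, /q/

dental: voiceless /t̪/, voiced —.
alveolar: voiceless /t/, voiced —.
retroflex: voiceless /ʈ/, voiced /ɖ/.
palatal: voiceless /c/, voiced /ɟ/.
velar: voiceless /k/, voiced /ɡ/.
uvular: voiceless —, voiced /ɢ/.
Gaps, from front to back: dental lacks voiced (/d̪/); alveolar lacks voiced (/d/); uvular lacks voiceless (/q/).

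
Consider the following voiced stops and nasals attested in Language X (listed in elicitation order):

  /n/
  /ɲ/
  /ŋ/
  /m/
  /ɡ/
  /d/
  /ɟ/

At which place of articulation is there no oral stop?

bilabial

place of articulation  oral stop  nasal   
bilabial          —         m       
alveolar          d         n       
palatal           ɟ         ɲ       
velar             ɡ         ŋ       
Every place of articulation has an oral stop member except bilabial, where /b/ would be expected.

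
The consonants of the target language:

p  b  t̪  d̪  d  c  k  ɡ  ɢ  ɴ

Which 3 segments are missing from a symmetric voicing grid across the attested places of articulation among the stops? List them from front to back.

place of articulation  voiceless  voiced  
bilabial          p         b       
dental            t̪        d̪      
alveolar          —         d       
palatal           c         —       
velar             k         ɡ       
uvular            —         ɢ       
Gaps, from front to back: alveolar lacks voiceless (/t/); palatal lacks voiced (/ɟ/); uvular lacks voiceless (/q/).

/t/, /ɟ/, /q/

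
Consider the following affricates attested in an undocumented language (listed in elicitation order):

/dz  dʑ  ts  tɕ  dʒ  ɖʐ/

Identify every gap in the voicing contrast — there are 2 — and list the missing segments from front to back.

/tʃ/, /ʈʂ/

alveolar: voiceless /ts/, voiced /dz/.
postalveolar: voiceless —, voiced /dʒ/.
retroflex: voiceless —, voiced /ɖʐ/.
alveolo-palatal: voiceless /tɕ/, voiced /dʑ/.
Gaps, from front to back: postalveolar lacks voiceless (/tʃ/); retroflex lacks voiceless (/ʈʂ/).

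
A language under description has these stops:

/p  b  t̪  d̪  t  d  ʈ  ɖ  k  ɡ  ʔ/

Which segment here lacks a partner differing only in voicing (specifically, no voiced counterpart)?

/ʔ/

Bilabial: /p/ ~ /b/
Dental: /t̪/ ~ /d̪/
Alveolar: /t/ ~ /d/
Retroflex: /ʈ/ ~ /ɖ/
Velar: /k/ ~ /ɡ/
Glottal: only /ʔ/ (voiceless); no voiced partner.
So /ʔ/ is the unpaired segment.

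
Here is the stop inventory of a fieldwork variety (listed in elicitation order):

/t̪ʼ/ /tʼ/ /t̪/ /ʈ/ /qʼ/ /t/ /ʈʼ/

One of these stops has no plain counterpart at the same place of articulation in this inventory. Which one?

Dental: /t̪/ ~ /t̪ʼ/
Alveolar: /t/ ~ /tʼ/
Retroflex: /ʈ/ ~ /ʈʼ/
Uvular: only /qʼ/ (ejective); no plain partner.
So /qʼ/ is the unpaired segment.

/qʼ/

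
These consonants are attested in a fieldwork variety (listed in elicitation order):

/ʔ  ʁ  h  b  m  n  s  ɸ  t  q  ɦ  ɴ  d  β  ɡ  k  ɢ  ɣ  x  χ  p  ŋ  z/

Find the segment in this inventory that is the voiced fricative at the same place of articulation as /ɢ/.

/ʁ/

/ɢ/ is a voiced uvular stop.
The voiced fricative at the same place is a voiced uvular fricative — in this inventory, /ʁ/.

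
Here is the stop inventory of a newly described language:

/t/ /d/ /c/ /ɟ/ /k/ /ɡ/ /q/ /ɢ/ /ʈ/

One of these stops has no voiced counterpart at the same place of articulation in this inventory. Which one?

Alveolar: /t/ ~ /d/
Palatal: /c/ ~ /ɟ/
Velar: /k/ ~ /ɡ/
Uvular: /q/ ~ /ɢ/
Retroflex: only /ʈ/ (voiceless); no voiced partner.
So /ʈ/ is the unpaired segment.

/ʈ/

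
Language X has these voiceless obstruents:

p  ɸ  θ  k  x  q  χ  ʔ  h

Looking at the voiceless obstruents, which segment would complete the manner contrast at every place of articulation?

Stop: /p/ (bilabial), /k/ (velar), /q/ (uvular), /ʔ/ (glottal).
Fricative: /ɸ/ (bilabial), /θ/ (dental), /x/ (velar), /χ/ (uvular), /h/ (glottal).
The dental row has no stop member, so the gap is the dental stop /t̪/.

/t̪/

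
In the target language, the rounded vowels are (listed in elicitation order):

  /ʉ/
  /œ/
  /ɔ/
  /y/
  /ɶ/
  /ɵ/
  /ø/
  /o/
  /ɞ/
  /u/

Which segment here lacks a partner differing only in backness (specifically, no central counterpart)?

/ɶ/

High: /y/ ~ /ʉ/ ~ /u/
High-mid: /ø/ ~ /ɵ/ ~ /o/
Low-mid: /œ/ ~ /ɞ/ ~ /ɔ/
Low: only /ɶ/ (front); no central partner.
So /ɶ/ is the unpaired segment.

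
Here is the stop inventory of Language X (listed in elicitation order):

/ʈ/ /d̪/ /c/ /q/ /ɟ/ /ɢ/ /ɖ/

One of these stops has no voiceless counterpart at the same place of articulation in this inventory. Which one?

Retroflex: /ʈ/ ~ /ɖ/
Palatal: /c/ ~ /ɟ/
Uvular: /q/ ~ /ɢ/
Dental: only /d̪/ (voiced); no voiceless partner.
So /d̪/ is the unpaired segment.

/d̪/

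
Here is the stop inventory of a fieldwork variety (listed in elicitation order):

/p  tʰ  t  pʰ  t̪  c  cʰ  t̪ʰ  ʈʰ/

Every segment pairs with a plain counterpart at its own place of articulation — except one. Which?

/ʈʰ/

Bilabial: /p/ ~ /pʰ/
Dental: /t̪/ ~ /t̪ʰ/
Alveolar: /t/ ~ /tʰ/
Palatal: /c/ ~ /cʰ/
Retroflex: only /ʈʰ/ (aspirated); no plain partner.
So /ʈʰ/ is the unpaired segment.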